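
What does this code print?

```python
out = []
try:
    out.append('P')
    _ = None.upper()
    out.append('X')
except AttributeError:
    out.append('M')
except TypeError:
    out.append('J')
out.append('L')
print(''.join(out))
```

Execution trace: 'P' (try body) → 'M' (except AttributeError) → 'L' (after the try/except). Output: PML

Answer: PML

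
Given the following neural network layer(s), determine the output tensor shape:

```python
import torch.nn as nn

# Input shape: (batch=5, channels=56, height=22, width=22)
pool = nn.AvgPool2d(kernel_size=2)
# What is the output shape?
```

Input: (5, 56, 22, 22) -> Output: (5, 56, 11, 11)

Answer: (5, 56, 11, 11)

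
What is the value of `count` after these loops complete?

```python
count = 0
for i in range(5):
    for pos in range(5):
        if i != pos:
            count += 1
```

5² - 5 (exclude diagonal)
`count` takes the values: 0 → 1 → 2 → 3 → 4 → 5 → 6 → 7 → 8 → 9 → 10 → 11 → 12 → 13 → 14 → 15 → 16 → 17 → 18 → 19 → 20

Answer: 20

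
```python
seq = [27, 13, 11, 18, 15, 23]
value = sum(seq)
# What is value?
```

Trace:
`seq = [27, 13, 11, 18, 15, 23]` → seq = [27, 13, 11, 18, 15, 23]
`value = sum(seq)` → value = 107
So value = 107

Answer: 107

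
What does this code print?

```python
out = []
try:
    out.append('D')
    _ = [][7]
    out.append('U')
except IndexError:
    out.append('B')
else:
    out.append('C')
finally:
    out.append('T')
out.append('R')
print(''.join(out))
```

Execution trace: 'D' (try body) → 'B' (except IndexError) → 'T' (finally) → 'R' (after the try/except). Output: DBTR

Answer: DBTR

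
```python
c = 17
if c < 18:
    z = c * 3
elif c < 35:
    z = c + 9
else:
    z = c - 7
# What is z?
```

Trace:
`c = 17` → c = 17
`if c < 18: ...` → c < 18 is True → z = 51
So z = 51

Answer: 51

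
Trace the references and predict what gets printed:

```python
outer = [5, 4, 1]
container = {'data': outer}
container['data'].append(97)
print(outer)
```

Key concept: dict holds reference to list.
Step by step:
`outer = [5, 4, 1]` → outer = [5, 4, 1]
`container = {'data': outer}` → container = {'data': [5, 4, 1]}
`container['data'].append(97)` → outer = [5, 4, 1, 97]; container = {'data': [5, 4, 1, 97]}
`print(outer)` → prints [5, 4, 1, 97]

Answer: [5, 4, 1, 97]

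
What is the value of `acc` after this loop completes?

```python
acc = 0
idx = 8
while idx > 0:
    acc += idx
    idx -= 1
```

Sum 8 down to 1
`acc` takes the values: 0 → 8 → 15 → 21 → 26 → 30 → 33 → 35 → 36

Answer: 36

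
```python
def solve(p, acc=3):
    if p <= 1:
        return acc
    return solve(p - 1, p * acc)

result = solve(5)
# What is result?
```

Accumulator trace (n, acc): (5, 3) -> (4, 15) -> (3, 60) -> (2, 180) -> (1, 360) -> return 360

Answer: 360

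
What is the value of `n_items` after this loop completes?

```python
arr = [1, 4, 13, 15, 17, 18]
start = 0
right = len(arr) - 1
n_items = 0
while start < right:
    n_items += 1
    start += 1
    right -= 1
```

Iterations until pointers meet (list length 6)
`n_items` takes the values: 0 → 1 → 2 → 3

Answer: 3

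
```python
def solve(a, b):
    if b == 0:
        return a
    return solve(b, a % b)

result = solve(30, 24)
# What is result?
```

solve(30, 24) -> solve(24, 6) -> solve(6, 0) -> 6

Answer: 6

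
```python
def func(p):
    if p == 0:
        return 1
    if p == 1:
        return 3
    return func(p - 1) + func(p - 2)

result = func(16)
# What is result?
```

Build up from base cases: func(0)=1, func(1)=3, func(2)=4, func(3)=7, func(4)=11, func(5)=18, func(6)=29, ..., func(16)=3571

Answer: 3571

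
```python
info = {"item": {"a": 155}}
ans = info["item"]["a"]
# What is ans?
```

Trace:
`info = {"item": {"a": 155}}` → info = {'item': {'a': 155}}
`ans = info["item"]["a"]` → ans = 155
So ans = 155

Answer: 155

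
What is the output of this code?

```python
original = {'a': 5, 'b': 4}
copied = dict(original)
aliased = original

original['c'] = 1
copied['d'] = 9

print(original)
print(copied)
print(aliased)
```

Key concept: dict() creates copy, assignment creates alias.
Step by step:
`original = {'a': 5, 'b': 4}` → original = {'a': 5, 'b': 4}
`copied = dict(original)` → copied = {'a': 5, 'b': 4}
`aliased = original` → aliased = {'a': 5, 'b': 4} (same object as original)
`original['c'] = 1` → original = {'a': 5, 'b': 4, 'c': 1} (same object as aliased); aliased = {'a': 5, 'b': 4, 'c': 1} (same object as original)
`copied['d'] = 9` → copied = {'a': 5, 'b': 4, 'd': 9}
`print(original)` → prints {'a': 5, 'b': 4, 'c': 1}
`print(copied)` → prints {'a': 5, 'b': 4, 'd': 9}
`print(aliased)` → prints {'a': 5, 'b': 4, 'c': 1}

Answer:
{'a': 5, 'b': 4, 'c': 1}
{'a': 5, 'b': 4, 'd': 9}
{'a': 5, 'b': 4, 'c': 1}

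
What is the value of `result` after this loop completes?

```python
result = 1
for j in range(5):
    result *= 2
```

2^5 = 32
`result` takes the values: 1 → 2 → 4 → 8 → 16 → 32

Answer: 32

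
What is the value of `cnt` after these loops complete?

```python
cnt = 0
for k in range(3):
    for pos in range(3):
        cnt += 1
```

3 * 3 = 9
`cnt` takes the values: 0 → 1 → 2 → 3 → 4 → 5 → 6 → 7 → 8 → 9

Answer: 9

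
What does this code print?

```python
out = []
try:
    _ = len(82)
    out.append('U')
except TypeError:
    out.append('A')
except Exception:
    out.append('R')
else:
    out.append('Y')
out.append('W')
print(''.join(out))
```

Execution trace: 'A' (except TypeError) → 'W' (after the try/except). Output: AW

Answer: AW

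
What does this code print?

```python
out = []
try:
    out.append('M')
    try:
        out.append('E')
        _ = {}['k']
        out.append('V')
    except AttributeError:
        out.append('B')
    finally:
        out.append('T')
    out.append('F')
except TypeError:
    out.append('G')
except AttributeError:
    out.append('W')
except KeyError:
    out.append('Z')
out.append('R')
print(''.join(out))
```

Execution trace: 'M' (try body) → 'E' (inner try body) → 'T' (inner finally) → 'Z' (except KeyError) → 'R' (after the try/except). Output: METZR

Answer: METZR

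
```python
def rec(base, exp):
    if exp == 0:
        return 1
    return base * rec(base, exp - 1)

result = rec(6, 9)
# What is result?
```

rec(6, 9) = 6 * 6 * 6 * 6 * 6 * 6 * 6 * 6 * 6 = 10077696

Answer: 10077696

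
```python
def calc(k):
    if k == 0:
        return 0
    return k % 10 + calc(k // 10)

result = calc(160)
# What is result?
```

Sum of digits of 160: 0 + 6 + 1 = 7

Answer: 7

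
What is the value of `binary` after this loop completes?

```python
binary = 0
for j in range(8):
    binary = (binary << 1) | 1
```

Build 8 consecutive 1-bits: 0b11111111
`binary` takes the values: 0 → 1 → 3 → 7 → 15 → 31 → 63 → 127 → 255

Answer: 255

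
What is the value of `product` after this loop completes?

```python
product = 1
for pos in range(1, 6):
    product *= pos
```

5! = 120
`product` takes the values: 1 → 2 → 6 → 24 → 120

Answer: 120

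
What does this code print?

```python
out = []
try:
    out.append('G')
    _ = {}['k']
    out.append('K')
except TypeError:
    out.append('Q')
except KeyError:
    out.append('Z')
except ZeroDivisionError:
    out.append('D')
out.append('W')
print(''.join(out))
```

Execution trace: 'G' (try body) → 'Z' (except KeyError) → 'W' (after the try/except). Output: GZW

Answer: GZW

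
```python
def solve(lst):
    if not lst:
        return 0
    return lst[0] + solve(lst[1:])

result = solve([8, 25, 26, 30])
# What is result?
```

8 + 25 + 26 + 30 + 0 = 89

Answer: 89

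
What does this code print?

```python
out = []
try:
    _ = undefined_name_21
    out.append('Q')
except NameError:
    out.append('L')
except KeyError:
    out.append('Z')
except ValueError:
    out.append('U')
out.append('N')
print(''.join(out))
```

Execution trace: 'L' (except NameError) → 'N' (after the try/except). Output: LN

Answer: LN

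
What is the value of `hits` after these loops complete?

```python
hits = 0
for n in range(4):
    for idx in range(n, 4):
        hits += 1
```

Upper triangle: 4 + 3 + ... + 1
`hits` takes the values: 0 → 1 → 2 → 3 → 4 → 5 → 6 → 7 → 8 → 9 → 10

Answer: 10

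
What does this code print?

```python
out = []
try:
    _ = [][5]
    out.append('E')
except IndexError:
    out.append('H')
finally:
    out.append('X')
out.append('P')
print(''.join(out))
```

Execution trace: 'H' (except IndexError) → 'X' (finally) → 'P' (after the try/except). Output: HXP

Answer: HXP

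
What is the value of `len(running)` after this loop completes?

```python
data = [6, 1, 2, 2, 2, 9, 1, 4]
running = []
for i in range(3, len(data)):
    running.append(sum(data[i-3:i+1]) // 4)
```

Number of 4-element averages
`running` takes the values: [] → [2] → [2, 1] → [2, 1, 3] → [2, 1, 3, 3] → [2, 1, 3, 3, 4]
So `len(running)` = 5

Answer: 5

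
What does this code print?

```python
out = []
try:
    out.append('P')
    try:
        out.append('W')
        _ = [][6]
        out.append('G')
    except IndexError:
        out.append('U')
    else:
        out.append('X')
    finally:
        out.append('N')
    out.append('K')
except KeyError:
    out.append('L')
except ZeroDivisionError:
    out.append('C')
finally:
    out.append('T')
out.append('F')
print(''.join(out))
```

Execution trace: 'P' (try body) → 'W' (inner try body) → 'U' (inner except IndexError) → 'N' (inner finally) → 'K' (try body, no exception) → 'T' (finally) → 'F' (after the try/except). Output: PWUNKTF

Answer: PWUNKTF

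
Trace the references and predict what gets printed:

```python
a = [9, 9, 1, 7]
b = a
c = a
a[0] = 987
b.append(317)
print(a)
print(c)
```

Key concept: multiple aliases.
Step by step:
`a = [9, 9, 1, 7]` → a = [9, 9, 1, 7]
`b = a` → b = [9, 9, 1, 7] (same object as a)
`c = a` → c = [9, 9, 1, 7] (same object as a, b)
`a[0] = 987` → a = [987, 9, 1, 7] (same object as b, c); b = [987, 9, 1, 7] (same object as a, c); c = [987, 9, 1, 7] (same object as a, b)
`b.append(317)` → a = [987, 9, 1, 7, 317] (same object as b, c); b = [987, 9, 1, 7, 317] (same object as a, c); c = [987, 9, 1, 7, 317] (same object as a, b)
`print(a)` → prints [987, 9, 1, 7, 317]
`print(c)` → prints [987, 9, 1, 7, 317]

Answer:
[987, 9, 1, 7, 317]
[987, 9, 1, 7, 317]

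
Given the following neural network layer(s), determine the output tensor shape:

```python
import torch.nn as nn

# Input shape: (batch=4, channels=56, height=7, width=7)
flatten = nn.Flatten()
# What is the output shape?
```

Input: (4, 56, 7, 7) -> Output: (4, 2744)

Answer: (4, 2744)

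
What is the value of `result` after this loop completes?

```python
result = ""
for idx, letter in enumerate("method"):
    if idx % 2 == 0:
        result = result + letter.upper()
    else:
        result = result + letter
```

Uppercase even positions in 'method'
`result` takes the values: "" → "M" → "Me" → "MeT" → "MeTh" → "MeThO" → "MeThOd"

Answer: "MeThOd"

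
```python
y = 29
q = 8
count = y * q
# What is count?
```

Trace:
`y = 29` → y = 29
`q = 8` → q = 8
`count = y * q` → count = 232
So count = 232

Answer: 232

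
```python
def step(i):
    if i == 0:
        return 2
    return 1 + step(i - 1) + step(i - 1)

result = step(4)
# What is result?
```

step(i) = 1 + 2·step(i-1), step(0)=2. Closed form: (2+1)·2^4 - 1 = 47.

Answer: 47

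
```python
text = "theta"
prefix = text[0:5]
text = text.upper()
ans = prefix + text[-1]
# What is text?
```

Trace:
`text = "theta"` → text = 'theta'
`prefix = text[0:5]` → prefix = 'theta'
`text = text.upper()` → text = 'THETA'
`ans = prefix + text[-1]` → ans = 'thetaA'
So text = 'THETA'

Answer: 'THETA'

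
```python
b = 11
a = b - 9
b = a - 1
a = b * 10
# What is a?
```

Trace:
`b = 11` → b = 11
`a = b - 9` → a = 2
`b = a - 1` → b = 1
`a = b * 10` → a = 10
So a = 10

Answer: 10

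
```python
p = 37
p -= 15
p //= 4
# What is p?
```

Trace:
`p = 37` → p = 37
`p -= 15` → p = 22
`p //= 4` → p = 5
So p = 5

Answer: 5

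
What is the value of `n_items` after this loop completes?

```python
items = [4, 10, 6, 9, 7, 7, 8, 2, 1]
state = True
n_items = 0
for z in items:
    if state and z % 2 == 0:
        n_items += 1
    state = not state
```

Count even values at even positions
`n_items` takes the values: 0 → 1 → 2 → 3

Answer: 3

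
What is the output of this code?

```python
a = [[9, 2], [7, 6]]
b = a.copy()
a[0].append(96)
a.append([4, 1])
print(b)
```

Key concept: shallow copy with nested lists.
Step by step:
`a = [[9, 2], [7, 6]]` → a = [[9, 2], [7, 6]]
`b = a.copy()` → b = [[9, 2], [7, 6]]
`a[0].append(96)` → a = [[9, 2, 96], [7, 6]]; b = [[9, 2, 96], [7, 6]]
`a.append([4, 1])` → a = [[9, 2, 96], [7, 6], [4, 1]]
`print(b)` → prints [[9, 2, 96], [7, 6]]

Answer: [[9, 2, 96], [7, 6]]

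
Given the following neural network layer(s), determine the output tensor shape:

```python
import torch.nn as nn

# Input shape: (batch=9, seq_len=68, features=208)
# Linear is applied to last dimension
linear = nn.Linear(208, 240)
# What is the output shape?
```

Input: (9, 68, 208) -> Output: (9, 68, 240)

Answer: (9, 68, 240)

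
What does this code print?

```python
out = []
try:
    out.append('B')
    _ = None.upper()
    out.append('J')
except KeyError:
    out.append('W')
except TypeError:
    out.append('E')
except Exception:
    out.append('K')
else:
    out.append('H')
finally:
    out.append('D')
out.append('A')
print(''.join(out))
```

Execution trace: 'B' (try body) → 'K' (except Exception) → 'D' (finally) → 'A' (after the try/except). Output: BKDA

Answer: BKDA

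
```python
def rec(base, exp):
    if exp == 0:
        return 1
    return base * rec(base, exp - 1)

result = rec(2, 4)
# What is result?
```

rec(2, 4) = 2 * 2 * 2 * 2 = 16

Answer: 16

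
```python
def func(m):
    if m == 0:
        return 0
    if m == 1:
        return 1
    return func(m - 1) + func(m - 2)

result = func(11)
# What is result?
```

Build up from base cases: func(0)=0, func(1)=1, func(2)=1, func(3)=2, func(4)=3, func(5)=5, func(6)=8, ..., func(11)=89

Answer: 89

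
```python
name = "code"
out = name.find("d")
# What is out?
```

Trace:
`name = "code"` → name = 'code'
`out = name.find("d")` → out = 2
So out = 2

Answer: 2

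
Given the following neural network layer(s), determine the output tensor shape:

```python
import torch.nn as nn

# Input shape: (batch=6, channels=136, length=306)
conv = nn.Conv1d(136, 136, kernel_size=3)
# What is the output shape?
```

Input: (6, 136, 306) -> Output: (6, 136, 304)

Answer: (6, 136, 304)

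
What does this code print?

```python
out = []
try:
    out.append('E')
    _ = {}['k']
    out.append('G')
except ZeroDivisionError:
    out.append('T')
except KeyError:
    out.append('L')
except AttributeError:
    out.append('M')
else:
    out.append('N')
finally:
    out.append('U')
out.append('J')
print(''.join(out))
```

Execution trace: 'E' (try body) → 'L' (except KeyError) → 'U' (finally) → 'J' (after the try/except). Output: ELUJ

Answer: ELUJ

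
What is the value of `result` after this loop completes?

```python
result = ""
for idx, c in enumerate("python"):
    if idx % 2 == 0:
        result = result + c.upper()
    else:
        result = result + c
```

Uppercase even positions in 'python'
`result` takes the values: "" → "P" → "Py" → "PyT" → "PyTh" → "PyThO" → "PyThOn"

Answer: "PyThOn"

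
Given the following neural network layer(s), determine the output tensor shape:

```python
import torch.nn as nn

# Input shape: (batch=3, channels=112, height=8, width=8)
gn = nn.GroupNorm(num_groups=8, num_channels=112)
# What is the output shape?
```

Input: (3, 112, 8, 8) -> Output: (3, 112, 8, 8)

Answer: (3, 112, 8, 8)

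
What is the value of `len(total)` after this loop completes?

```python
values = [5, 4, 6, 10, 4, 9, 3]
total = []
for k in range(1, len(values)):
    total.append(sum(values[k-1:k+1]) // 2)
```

Number of 2-element averages
`total` takes the values: [] → [4] → [4, 5] → [4, 5, 8] → [4, 5, 8, 7] → [4, 5, 8, 7, 6] → [4, 5, 8, 7, 6, 6]
So `len(total)` = 6

Answer: 6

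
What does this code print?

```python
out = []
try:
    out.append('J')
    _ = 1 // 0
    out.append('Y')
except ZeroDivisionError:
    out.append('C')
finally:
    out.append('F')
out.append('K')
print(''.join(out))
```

Execution trace: 'J' (try body) → 'C' (except ZeroDivisionError) → 'F' (finally) → 'K' (after the try/except). Output: JCFK

Answer: JCFK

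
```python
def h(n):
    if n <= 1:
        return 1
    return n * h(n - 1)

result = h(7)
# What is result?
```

h(7) = 7 * 6 * 5 * 4 * 3 * 2 * 1 = 5040

Answer: 5040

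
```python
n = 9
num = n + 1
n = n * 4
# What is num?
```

Trace:
`n = 9` → n = 9
`num = n + 1` → num = 10
`n = n * 4` → n = 36
So num = 10

Answer: 10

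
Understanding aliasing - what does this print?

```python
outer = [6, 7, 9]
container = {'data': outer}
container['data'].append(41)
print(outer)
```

Key concept: dict holds reference to list.
Step by step:
`outer = [6, 7, 9]` → outer = [6, 7, 9]
`container = {'data': outer}` → container = {'data': [6, 7, 9]}
`container['data'].append(41)` → outer = [6, 7, 9, 41]; container = {'data': [6, 7, 9, 41]}
`print(outer)` → prints [6, 7, 9, 41]

Answer: [6, 7, 9, 41]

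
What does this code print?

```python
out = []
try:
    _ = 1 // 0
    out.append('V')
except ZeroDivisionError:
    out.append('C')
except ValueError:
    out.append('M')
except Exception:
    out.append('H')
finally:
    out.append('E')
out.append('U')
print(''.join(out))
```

Execution trace: 'C' (except ZeroDivisionError) → 'E' (finally) → 'U' (after the try/except). Output: CEU

Answer: CEU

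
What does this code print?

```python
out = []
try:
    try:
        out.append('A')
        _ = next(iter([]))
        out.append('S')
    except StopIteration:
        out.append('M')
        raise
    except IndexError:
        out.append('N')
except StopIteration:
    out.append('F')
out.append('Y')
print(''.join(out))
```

Execution trace: 'A' (inner try body) → 'M' (inner except StopIteration) → 'F' (outer except StopIteration) → 'Y' (after the try/except). Output: AMFY

Answer: AMFY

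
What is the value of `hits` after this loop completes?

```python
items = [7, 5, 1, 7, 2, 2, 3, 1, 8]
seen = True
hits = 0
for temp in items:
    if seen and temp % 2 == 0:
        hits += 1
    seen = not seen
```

Count even values at even positions
`hits` takes the values: 0 → 1 → 2

Answer: 2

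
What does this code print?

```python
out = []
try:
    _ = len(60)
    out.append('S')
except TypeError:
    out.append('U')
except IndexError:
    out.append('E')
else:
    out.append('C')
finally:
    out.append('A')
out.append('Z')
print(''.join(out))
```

Execution trace: 'U' (except TypeError) → 'A' (finally) → 'Z' (after the try/except). Output: UAZ

Answer: UAZ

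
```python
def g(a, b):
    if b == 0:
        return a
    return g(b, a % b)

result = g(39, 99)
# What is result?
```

g(39, 99) -> g(99, 39) -> g(39, 21) -> g(21, 18) -> g(18, 3) -> g(3, 0) -> 3

Answer: 3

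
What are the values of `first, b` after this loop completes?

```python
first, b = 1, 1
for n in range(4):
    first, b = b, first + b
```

Fibonacci: after 4 iterations
`first, b` takes the values: (1, 1) → (1, 2) → (2, 3) → (3, 5) → (5, 8)

Answer: 5, 8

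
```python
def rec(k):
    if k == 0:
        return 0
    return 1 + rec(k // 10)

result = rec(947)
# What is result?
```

Count of digits of 947: 3

Answer: 3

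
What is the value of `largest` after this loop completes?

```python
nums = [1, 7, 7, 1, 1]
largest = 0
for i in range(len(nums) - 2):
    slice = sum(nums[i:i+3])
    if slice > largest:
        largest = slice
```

Max sum of 3-element window in [1, 7, 7, 1, 1]
`largest` takes the values: 0 → 15

Answer: 15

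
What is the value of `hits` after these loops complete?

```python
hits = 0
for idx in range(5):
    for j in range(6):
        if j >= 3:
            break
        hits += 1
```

Inner breaks at 3, outer runs 5 times
`hits` takes the values: 0 → 1 → 2 → 3 → 4 → 5 → 6 → 7 → 8 → 9 → 10 → 11 → 12 → 13 → 14 → 15

Answer: 15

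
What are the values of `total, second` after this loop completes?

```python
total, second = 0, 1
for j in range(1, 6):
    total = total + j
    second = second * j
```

Sum and factorial of 1 to 5
`total, second` takes the values: (0, 1) → (1, 1) → (3, 1) → (3, 2) → (6, 2) → (6, 6) → (10, 6) → (10, 24) → (15, 24) → (15, 120)

Answer: 15, 120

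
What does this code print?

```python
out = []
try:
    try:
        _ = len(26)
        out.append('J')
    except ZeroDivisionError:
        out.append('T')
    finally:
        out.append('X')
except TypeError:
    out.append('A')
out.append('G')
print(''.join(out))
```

Execution trace: 'X' (finally) → 'A' (outer except TypeError) → 'G' (after the try/except). Output: XAG

Answer: XAG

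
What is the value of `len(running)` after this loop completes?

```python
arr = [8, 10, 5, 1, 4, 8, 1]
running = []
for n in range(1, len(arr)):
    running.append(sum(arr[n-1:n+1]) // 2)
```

Number of 2-element averages
`running` takes the values: [] → [9] → [9, 7] → [9, 7, 3] → [9, 7, 3, 2] → [9, 7, 3, 2, 6] → [9, 7, 3, 2, 6, 4]
So `len(running)` = 6

Answer: 6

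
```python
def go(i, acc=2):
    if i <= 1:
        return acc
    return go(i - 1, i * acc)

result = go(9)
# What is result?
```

Accumulator trace (n, acc): (9, 2) -> (8, 18) -> (7, 144) -> (6, 1008) -> (5, 6048) -> (4, 30240) -> (3, 120960) -> (2, 362880) -> (1, 725760) -> return 725760

Answer: 725760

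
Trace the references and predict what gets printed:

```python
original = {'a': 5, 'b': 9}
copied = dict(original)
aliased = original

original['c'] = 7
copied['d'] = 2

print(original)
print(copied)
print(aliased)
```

Key concept: dict() creates copy, assignment creates alias.
Step by step:
`original = {'a': 5, 'b': 9}` → original = {'a': 5, 'b': 9}
`copied = dict(original)` → copied = {'a': 5, 'b': 9}
`aliased = original` → aliased = {'a': 5, 'b': 9} (same object as original)
`original['c'] = 7` → original = {'a': 5, 'b': 9, 'c': 7} (same object as aliased); aliased = {'a': 5, 'b': 9, 'c': 7} (same object as original)
`copied['d'] = 2` → copied = {'a': 5, 'b': 9, 'd': 2}
`print(original)` → prints {'a': 5, 'b': 9, 'c': 7}
`print(copied)` → prints {'a': 5, 'b': 9, 'd': 2}
`print(aliased)` → prints {'a': 5, 'b': 9, 'c': 7}

Answer:
{'a': 5, 'b': 9, 'c': 7}
{'a': 5, 'b': 9, 'd': 2}
{'a': 5, 'b': 9, 'c': 7}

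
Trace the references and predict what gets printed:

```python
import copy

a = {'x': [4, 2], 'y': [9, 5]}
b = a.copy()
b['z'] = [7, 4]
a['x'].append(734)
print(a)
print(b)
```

Key concept: shallow copy of dict with mutable values.
Step by step:
`a = {'x': [4, 2], 'y': [9, 5]}` → a = {'x': [4, 2], 'y': [9, 5]}
`b = a.copy()` → b = {'x': [4, 2], 'y': [9, 5]}
`b['z'] = [7, 4]` → b = {'x': [4, 2], 'y': [9, 5], 'z': [7, 4]}
`a['x'].append(734)` → a = {'x': [4, 2, 734], 'y': [9, 5]}; b = {'x': [4, 2, 734], 'y': [9, 5], 'z': [7, 4]}
`print(a)` → prints {'x': [4, 2, 734], 'y': [9, 5]}
`print(b)` → prints {'x': [4, 2, 734], 'y': [9, 5], 'z': [7, 4]}

Answer:
{'x': [4, 2, 734], 'y': [9, 5]}
{'x': [4, 2, 734], 'y': [9, 5], 'z': [7, 4]}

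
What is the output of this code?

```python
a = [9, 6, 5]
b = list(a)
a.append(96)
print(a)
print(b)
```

Key concept: list() constructor creates copy.
Step by step:
`a = [9, 6, 5]` → a = [9, 6, 5]
`b = list(a)` → b = [9, 6, 5]
`a.append(96)` → a = [9, 6, 5, 96]
`print(a)` → prints [9, 6, 5, 96]
`print(b)` → prints [9, 6, 5]

Answer:
[9, 6, 5, 96]
[9, 6, 5]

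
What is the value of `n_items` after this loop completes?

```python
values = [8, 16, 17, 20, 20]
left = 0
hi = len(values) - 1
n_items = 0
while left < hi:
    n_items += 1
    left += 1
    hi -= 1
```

Iterations until pointers meet (list length 5)
`n_items` takes the values: 0 → 1 → 2

Answer: 2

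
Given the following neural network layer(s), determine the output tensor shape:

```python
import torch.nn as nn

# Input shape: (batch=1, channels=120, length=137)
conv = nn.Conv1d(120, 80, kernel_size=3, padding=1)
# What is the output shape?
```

Input: (1, 120, 137) -> Output: (1, 80, 137)

Answer: (1, 80, 137)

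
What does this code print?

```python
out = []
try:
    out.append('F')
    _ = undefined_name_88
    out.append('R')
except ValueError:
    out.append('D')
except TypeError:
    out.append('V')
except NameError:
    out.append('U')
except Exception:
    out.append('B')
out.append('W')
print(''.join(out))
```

Execution trace: 'F' (try body) → 'U' (except NameError) → 'W' (after the try/except). Output: FUW

Answer: FUW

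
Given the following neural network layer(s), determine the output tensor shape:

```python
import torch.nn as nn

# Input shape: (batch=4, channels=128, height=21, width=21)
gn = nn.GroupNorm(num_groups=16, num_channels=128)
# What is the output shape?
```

Input: (4, 128, 21, 21) -> Output: (4, 128, 21, 21)

Answer: (4, 128, 21, 21)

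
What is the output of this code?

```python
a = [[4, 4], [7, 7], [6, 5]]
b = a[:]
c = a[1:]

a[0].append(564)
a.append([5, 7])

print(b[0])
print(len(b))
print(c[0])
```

Key concept: slice with nested mutation.
Step by step:
`a = [[4, 4], [7, 7], [6, 5]]` → a = [[4, 4], [7, 7], [6, 5]]
`b = a[:]` → b = [[4, 4], [7, 7], [6, 5]]
`c = a[1:]` → c = [[7, 7], [6, 5]]
`a[0].append(564)` → a = [[4, 4, 564], [7, 7], [6, 5]]; b = [[4, 4, 564], [7, 7], [6, 5]]
`a.append([5, 7])` → a = [[4, 4, 564], [7, 7], [6, 5], [5, 7]]
`print(b[0])` → prints [4, 4, 564]
`print(len(b))` → prints 3
`print(c[0])` → prints [7, 7]

Answer:
[4, 4, 564]
3
[7, 7]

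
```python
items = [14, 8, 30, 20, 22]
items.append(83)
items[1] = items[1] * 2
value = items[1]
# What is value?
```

Trace:
`items = [14, 8, 30, 20, 22]` → items = [14, 8, 30, 20, 22]
`items.append(83)` → items = [14, 8, 30, 20, 22, 83]
`items[1] = items[1] * 2` → items = [14, 16, 30, 20, 22, 83]
`value = items[1]` → value = 16
So value = 16

Answer: 16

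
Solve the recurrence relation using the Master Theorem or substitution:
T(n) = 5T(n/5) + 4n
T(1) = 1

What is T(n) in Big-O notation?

By Master Theorem: a=5, b=5, f(n)=4n. Since log_5(5) = 1 and f(n) = Θ(n^1), Case 2 applies. T(n) = O(n log n).

Answer: O(n log n)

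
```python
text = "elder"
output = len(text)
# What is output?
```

Trace:
`text = "elder"` → text = 'elder'
`output = len(text)` → output = 5
So output = 5

Answer: 5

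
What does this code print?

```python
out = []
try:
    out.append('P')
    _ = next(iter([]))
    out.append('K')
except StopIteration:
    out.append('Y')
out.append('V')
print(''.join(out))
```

Execution trace: 'P' (try body) → 'Y' (except StopIteration) → 'V' (after the try/except). Output: PYV

Answer: PYV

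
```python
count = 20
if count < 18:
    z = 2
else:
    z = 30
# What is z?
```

Trace:
`count = 20` → count = 20
`if count < 18: ...` → count < 18 is False, take else branch → z = 30
So z = 30

Answer: 30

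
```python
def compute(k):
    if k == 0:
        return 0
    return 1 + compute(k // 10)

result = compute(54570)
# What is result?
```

Count of digits of 54570: 5

Answer: 5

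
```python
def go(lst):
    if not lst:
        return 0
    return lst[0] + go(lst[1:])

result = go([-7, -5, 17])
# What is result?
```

(-7) + (-5) + 17 + 0 = 5

Answer: 5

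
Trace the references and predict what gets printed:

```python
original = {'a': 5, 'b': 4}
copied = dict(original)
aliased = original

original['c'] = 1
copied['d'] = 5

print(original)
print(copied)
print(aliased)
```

Key concept: dict() creates copy, assignment creates alias.
Step by step:
`original = {'a': 5, 'b': 4}` → original = {'a': 5, 'b': 4}
`copied = dict(original)` → copied = {'a': 5, 'b': 4}
`aliased = original` → aliased = {'a': 5, 'b': 4} (same object as original)
`original['c'] = 1` → original = {'a': 5, 'b': 4, 'c': 1} (same object as aliased); aliased = {'a': 5, 'b': 4, 'c': 1} (same object as original)
`copied['d'] = 5` → copied = {'a': 5, 'b': 4, 'd': 5}
`print(original)` → prints {'a': 5, 'b': 4, 'c': 1}
`print(copied)` → prints {'a': 5, 'b': 4, 'd': 5}
`print(aliased)` → prints {'a': 5, 'b': 4, 'c': 1}

Answer:
{'a': 5, 'b': 4, 'c': 1}
{'a': 5, 'b': 4, 'd': 5}
{'a': 5, 'b': 4, 'c': 1}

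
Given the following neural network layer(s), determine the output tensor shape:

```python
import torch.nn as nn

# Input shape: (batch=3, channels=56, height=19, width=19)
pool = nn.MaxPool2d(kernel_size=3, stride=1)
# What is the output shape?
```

Input: (3, 56, 19, 19) -> Output: (3, 56, 17, 17)

Answer: (3, 56, 17, 17)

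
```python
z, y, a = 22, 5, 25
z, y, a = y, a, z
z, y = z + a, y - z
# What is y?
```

Trace:
`z, y, a = 22, 5, 25` → z = 22; y = 5; a = 25
`z, y, a = y, a, z` → z = 5; y = 25; a = 22
`z, y = z + a, y - z` → z = 27; y = 20
So y = 20

Answer: 20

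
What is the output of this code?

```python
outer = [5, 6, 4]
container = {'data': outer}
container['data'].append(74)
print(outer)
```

Key concept: dict holds reference to list.
Step by step:
`outer = [5, 6, 4]` → outer = [5, 6, 4]
`container = {'data': outer}` → container = {'data': [5, 6, 4]}
`container['data'].append(74)` → outer = [5, 6, 4, 74]; container = {'data': [5, 6, 4, 74]}
`print(outer)` → prints [5, 6, 4, 74]

Answer: [5, 6, 4, 74]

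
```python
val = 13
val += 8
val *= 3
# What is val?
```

Trace:
`val = 13` → val = 13
`val += 8` → val = 21
`val *= 3` → val = 63
So val = 63

Answer: 63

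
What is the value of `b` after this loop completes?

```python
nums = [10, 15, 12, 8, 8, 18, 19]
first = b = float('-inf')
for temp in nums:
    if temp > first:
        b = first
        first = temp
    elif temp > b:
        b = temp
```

Second largest (with repeats) in [10, 15, 12, 8, 8, 18, 19]
`b` takes the values: -inf → 10 → 12 → 15 → 18

Answer: 18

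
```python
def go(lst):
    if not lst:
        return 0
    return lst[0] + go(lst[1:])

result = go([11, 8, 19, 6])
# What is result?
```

11 + 8 + 19 + 6 + 0 = 44

Answer: 44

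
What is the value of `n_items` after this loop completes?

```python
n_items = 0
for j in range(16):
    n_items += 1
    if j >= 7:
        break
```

Loop breaks when j reaches 7, n_items is 8
`n_items` takes the values: 0 → 1 → 2 → 3 → 4 → 5 → 6 → 7 → 8

Answer: 8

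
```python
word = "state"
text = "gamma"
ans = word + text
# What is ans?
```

Trace:
`word = "state"` → word = 'state'
`text = "gamma"` → text = 'gamma'
`ans = word + text` → ans = 'stategamma'
So ans = 'stategamma'

Answer: 'stategamma'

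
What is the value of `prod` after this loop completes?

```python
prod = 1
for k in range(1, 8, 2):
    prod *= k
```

Product of 1, 3, 5, ... up to 7
`prod` takes the values: 1 → 3 → 15 → 105

Answer: 105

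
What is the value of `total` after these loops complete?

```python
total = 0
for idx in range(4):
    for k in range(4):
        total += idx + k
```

Sum of all idx+k for idx,k in 4x4
`total` takes the values: 0 → 1 → 3 → 6 → 7 → 9 → 12 → 16 → 18 → 21 → 25 → 30 → 33 → 37 → 42 → 48

Answer: 48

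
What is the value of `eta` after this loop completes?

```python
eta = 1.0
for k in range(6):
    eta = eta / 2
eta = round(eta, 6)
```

Halving LR 6 times: 1 / 2^6
`eta` takes the values: 1.0 → 0.5 → 0.25 → 0.125 → 0.0625 → 0.03125 → 0.015625

Answer: 0.015625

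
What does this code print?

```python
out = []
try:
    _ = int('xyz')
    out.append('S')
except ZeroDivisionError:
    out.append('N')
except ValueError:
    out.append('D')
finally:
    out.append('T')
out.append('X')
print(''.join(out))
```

Execution trace: 'D' (except ValueError) → 'T' (finally) → 'X' (after the try/except). Output: DTX

Answer: DTX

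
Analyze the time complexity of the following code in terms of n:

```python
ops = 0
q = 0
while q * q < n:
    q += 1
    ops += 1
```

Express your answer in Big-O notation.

Each loop level contributes: √n. Multiplying the contributions gives O(√n).

Answer: O(√n)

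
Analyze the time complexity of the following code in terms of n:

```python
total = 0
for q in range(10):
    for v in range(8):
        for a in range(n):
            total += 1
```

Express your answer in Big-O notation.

Each loop level contributes: 1 × 1 × n. Multiplying the contributions gives O(n).

Answer: O(n)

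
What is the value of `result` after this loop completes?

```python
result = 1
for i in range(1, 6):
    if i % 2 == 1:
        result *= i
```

Product of odd numbers 1 to 5
`result` takes the values: 1 → 3 → 15

Answer: 15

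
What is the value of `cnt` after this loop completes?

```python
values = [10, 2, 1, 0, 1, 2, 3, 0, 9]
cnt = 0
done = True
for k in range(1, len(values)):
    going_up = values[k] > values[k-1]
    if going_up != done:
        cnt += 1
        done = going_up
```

Count direction changes in [10, 2, 1, 0, 1, 2, 3, 0, 9]
`cnt` takes the values: 0 → 1 → 2 → 3 → 4

Answer: 4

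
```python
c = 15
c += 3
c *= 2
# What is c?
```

Trace:
`c = 15` → c = 15
`c += 3` → c = 18
`c *= 2` → c = 36
So c = 36

Answer: 36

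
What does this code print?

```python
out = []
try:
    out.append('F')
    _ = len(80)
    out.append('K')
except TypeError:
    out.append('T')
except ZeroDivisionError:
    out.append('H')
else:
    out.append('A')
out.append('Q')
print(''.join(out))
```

Execution trace: 'F' (try body) → 'T' (except TypeError) → 'Q' (after the try/except). Output: FTQ

Answer: FTQ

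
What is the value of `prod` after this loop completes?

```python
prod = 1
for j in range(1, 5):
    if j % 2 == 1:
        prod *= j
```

Product of odd numbers 1 to 4
`prod` takes the values: 1 → 3

Answer: 3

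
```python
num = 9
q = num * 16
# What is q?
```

Trace:
`num = 9` → num = 9
`q = num * 16` → q = 144
So q = 144

Answer: 144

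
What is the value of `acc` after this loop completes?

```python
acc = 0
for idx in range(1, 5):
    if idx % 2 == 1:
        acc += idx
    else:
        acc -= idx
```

Add odd, subtract even
`acc` takes the values: 0 → 1 → -1 → 2 → -2

Answer: -2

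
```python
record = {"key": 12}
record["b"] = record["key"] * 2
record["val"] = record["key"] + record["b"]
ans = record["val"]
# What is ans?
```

Trace:
`record = {"key": 12}` → record = {'key': 12}
`record["b"] = record["key"] * 2` → record = {'key': 12, 'b': 24}
`record["val"] = record["key"] + record["b"]` → record = {'key': 12, 'b': 24, 'val': 36}
`ans = record["val"]` → ans = 36
So ans = 36

Answer: 36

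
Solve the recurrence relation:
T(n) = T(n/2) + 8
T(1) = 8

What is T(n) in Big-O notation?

Each step divides n by 2 and adds 8. After log_2(n) steps we reach T(1)=8. So T(n) = 8·log_2(n) + 8 = O(log n).

Answer: O(log n)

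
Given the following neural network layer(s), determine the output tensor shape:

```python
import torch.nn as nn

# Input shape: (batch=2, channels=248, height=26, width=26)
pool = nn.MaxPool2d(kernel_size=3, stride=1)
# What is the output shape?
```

Input: (2, 248, 26, 26) -> Output: (2, 248, 24, 24)

Answer: (2, 248, 24, 24)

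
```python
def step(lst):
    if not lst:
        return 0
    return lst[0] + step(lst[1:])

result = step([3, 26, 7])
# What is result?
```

3 + 26 + 7 + 0 = 36

Answer: 36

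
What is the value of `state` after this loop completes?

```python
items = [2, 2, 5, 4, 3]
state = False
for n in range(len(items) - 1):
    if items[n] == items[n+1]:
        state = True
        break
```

Check consecutive duplicates in [2, 2, 5, 4, 3]
`state` takes the values: False → True

Answer: True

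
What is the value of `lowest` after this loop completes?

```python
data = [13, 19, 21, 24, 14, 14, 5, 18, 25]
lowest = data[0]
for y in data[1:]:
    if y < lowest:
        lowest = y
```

Minimum of [13, 19, 21, 24, 14, 14, 5, 18, 25]
`lowest` takes the values: 13 → 5

Answer: 5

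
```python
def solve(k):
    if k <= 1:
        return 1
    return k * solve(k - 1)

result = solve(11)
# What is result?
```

solve(11) = 11 * 10 * 9 * 8 * 7 * 6 * 5 * 4 * 3 * 2 * 1 = 39916800

Answer: 39916800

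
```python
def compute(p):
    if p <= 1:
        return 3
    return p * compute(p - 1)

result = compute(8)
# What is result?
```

compute(8) = 8 * 7 * 6 * 5 * 4 * 3 * 2 * 3 = 120960

Answer: 120960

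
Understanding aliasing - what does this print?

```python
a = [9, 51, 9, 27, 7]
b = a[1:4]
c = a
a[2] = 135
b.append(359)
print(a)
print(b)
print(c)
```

Key concept: slice vs alias.
Step by step:
`a = [9, 51, 9, 27, 7]` → a = [9, 51, 9, 27, 7]
`b = a[1:4]` → b = [51, 9, 27]
`c = a` → c = [9, 51, 9, 27, 7] (same object as a)
`a[2] = 135` → a = [9, 51, 135, 27, 7] (same object as c); c = [9, 51, 135, 27, 7] (same object as a)
`b.append(359)` → b = [51, 9, 27, 359]
`print(a)` → prints [9, 51, 135, 27, 7]
`print(b)` → prints [51, 9, 27, 359]
`print(c)` → prints [9, 51, 135, 27, 7]

Answer:
[9, 51, 135, 27, 7]
[51, 9, 27, 359]
[9, 51, 135, 27, 7]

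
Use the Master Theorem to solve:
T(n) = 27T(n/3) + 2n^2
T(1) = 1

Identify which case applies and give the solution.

a=27, b=3, f(n)=2n^2. log_3(27) = 3. Since c=2 < 3, Case 1 applies: T(n) = Θ(n^log_b(a)) = O(n^3).

Answer: O(n^3) - Case 1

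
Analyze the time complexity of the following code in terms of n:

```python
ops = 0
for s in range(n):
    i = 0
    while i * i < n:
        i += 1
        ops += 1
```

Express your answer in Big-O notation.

Each loop level contributes: n × √n. Multiplying the contributions gives O(n√n).

Answer: O(n√n)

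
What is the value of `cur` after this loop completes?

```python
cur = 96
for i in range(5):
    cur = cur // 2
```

Halve 5 times: 96 // 2^5 = 3
`cur` takes the values: 96 → 48 → 24 → 12 → 6 → 3

Answer: 3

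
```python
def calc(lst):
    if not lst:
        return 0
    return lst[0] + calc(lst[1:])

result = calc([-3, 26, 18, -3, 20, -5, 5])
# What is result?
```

(-3) + 26 + 18 + (-3) + 20 + (-5) + 5 + 0 = 58

Answer: 58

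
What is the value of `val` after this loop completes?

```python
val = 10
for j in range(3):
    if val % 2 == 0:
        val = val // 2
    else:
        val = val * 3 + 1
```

Collatz-style transformation from 10
`val` takes the values: 10 → 5 → 16 → 8

Answer: 8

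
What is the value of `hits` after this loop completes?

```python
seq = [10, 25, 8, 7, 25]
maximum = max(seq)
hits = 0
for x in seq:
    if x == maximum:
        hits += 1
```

Count of max value 25 in [10, 25, 8, 7, 25]
`hits` takes the values: 0 → 1 → 2

Answer: 2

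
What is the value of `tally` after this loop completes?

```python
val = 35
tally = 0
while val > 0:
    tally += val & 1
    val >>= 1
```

Count set bits in 35 (binary: 0b100011)
`tally` takes the values: 0 → 1 → 2 → 3

Answer: 3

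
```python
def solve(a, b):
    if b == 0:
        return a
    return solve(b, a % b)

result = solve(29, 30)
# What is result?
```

solve(29, 30) -> solve(30, 29) -> solve(29, 1) -> solve(1, 0) -> 1

Answer: 1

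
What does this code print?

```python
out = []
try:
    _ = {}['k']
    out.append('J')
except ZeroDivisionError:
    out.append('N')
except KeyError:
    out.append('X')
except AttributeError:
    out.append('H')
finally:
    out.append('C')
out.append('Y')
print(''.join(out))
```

Execution trace: 'X' (except KeyError) → 'C' (finally) → 'Y' (after the try/except). Output: XCY

Answer: XCY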